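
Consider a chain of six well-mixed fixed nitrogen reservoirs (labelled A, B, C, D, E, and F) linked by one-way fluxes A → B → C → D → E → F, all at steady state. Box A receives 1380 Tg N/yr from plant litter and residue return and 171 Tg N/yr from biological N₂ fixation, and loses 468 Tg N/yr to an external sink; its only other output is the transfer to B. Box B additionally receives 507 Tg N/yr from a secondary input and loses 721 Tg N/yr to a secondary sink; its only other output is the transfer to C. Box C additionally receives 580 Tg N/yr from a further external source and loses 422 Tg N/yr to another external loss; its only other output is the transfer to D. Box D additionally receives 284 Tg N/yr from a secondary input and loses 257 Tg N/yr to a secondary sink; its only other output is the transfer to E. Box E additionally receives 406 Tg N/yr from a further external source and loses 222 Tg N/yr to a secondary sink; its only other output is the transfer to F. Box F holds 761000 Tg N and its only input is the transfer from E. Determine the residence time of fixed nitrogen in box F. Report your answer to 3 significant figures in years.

615 yr

Box A: F(A→B) = (1380 + 171) − 468 = 1083.0 Tg N/yr.
Box B: F(B→C) = (1083.0 + 507) − 721 = 869.00 Tg N/yr.
Box C: F(C→D) = (869.00 + 580) − 422 = 1027.0 Tg N/yr.
Box D: F(D→E) = (1027.0 + 284) − 257 = 1054.0 Tg N/yr.
Box E: F(E→F) = (1054.0 + 406) − 222 = 1238.0 Tg N/yr.
Box F throughput = its input = 1238.0 Tg N/yr; τ = 761000 / 1238.0 = 614.7 yr.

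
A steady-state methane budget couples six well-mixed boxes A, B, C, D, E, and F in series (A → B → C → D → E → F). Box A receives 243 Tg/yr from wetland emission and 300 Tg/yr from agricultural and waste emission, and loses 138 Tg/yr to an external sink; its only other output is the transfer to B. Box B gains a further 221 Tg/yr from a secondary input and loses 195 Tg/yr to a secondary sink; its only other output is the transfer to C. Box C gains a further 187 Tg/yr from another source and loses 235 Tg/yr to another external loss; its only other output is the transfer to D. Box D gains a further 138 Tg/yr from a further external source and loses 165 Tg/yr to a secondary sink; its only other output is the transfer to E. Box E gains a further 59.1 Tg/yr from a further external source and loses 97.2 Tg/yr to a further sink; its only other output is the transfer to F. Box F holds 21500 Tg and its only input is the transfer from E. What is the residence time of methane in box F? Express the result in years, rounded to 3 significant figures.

67.6 yr

Box A: F(A→B) = (243 + 300) − 138 = 405.00 Tg/yr.
Box B: F(B→C) = (405.00 + 221) − 195 = 431.00 Tg/yr.
Box C: F(C→D) = (431.00 + 187) − 235 = 383.00 Tg/yr.
Box D: F(D→E) = (383.00 + 138) − 165 = 356.00 Tg/yr.
Box E: F(E→F) = (356.00 + 59.1) − 97.2 = 317.90 Tg/yr.
Box F throughput = its input = 317.90 Tg/yr; τ = 21500 / 317.90 = 67.63 yr.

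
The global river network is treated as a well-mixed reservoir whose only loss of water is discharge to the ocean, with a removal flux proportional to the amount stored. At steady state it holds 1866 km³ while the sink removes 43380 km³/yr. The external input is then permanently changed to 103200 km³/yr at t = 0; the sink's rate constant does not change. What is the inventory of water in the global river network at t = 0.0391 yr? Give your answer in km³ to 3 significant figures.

Residence time τ = M₀/F₀ = 0.04302 yr. The eventual steady state is M_∞ = M₀·(F₁/F₀) = 1866 × 103200/43380 = 4439.2 km³.
The anomaly ΔM(t) = M(t) − M_∞ decays as ΔM₀·e^(−t/τ) with ΔM₀ = 1866 − 4439.2 = −2573 km³.
At t = 0.0391 yr, e^(−t/τ) = e^(−0.9090) = 0.4029, so ΔM = −1037 km³ and M = 4439.2 − 1037 = 3402.4 km³.

3400 km³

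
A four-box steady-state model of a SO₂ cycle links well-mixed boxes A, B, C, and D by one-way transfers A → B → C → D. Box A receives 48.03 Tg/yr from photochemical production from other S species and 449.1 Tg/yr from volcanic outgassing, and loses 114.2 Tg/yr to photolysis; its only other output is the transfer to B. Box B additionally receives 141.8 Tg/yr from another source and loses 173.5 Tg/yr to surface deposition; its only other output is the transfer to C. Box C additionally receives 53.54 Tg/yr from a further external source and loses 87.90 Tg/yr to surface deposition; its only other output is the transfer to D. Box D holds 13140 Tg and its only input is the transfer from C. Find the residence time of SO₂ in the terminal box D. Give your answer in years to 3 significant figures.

41.5 yr

Box A: F(A→B) = (48.03 + 449.1) − 114.2 = 382.93 Tg/yr.
Box B: F(B→C) = (382.93 + 141.8) − 173.5 = 351.23 Tg/yr.
Box C: F(C→D) = (351.23 + 53.54) − 87.90 = 316.87 Tg/yr.
Box D throughput = its input = 316.87 Tg/yr; τ = 13140 / 316.87 = 41.47 yr.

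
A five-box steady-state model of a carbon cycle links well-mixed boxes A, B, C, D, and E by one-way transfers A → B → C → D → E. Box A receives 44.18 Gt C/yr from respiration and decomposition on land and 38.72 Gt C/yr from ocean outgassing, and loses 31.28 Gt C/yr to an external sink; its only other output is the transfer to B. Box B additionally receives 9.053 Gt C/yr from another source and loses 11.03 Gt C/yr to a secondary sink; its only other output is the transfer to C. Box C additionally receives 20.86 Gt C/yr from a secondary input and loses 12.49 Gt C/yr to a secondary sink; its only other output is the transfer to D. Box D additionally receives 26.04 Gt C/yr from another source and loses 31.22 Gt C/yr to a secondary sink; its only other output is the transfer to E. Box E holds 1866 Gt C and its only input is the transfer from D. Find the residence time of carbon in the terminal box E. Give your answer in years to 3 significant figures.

35.3 yr

Box A: F(A→B) = (44.18 + 38.72) − 31.28 = 51.620 Gt C/yr.
Box B: F(B→C) = (51.620 + 9.053) − 11.03 = 49.643 Gt C/yr.
Box C: F(C→D) = (49.643 + 20.86) − 12.49 = 58.013 Gt C/yr.
Box D: F(D→E) = (58.013 + 26.04) − 31.22 = 52.833 Gt C/yr.
Box E throughput = its input = 52.833 Gt C/yr; τ = 1866 / 52.833 = 35.32 yr.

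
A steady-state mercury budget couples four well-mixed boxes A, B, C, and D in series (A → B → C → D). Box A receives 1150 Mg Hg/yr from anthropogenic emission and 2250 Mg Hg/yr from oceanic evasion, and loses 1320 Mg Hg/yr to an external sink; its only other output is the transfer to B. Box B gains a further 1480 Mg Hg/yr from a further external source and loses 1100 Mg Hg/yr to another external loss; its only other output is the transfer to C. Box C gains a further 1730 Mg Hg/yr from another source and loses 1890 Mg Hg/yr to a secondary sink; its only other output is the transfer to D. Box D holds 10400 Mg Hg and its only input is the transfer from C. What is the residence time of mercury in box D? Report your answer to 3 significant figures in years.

4.52 yr

Box A: F(A→B) = (1150 + 2250) − 1320 = 2080.0 Mg Hg/yr.
Box B: F(B→C) = (2080.0 + 1480) − 1100 = 2460.0 Mg Hg/yr.
Box C: F(C→D) = (2460.0 + 1730) − 1890 = 2300.0 Mg Hg/yr.
Box D throughput = its input = 2300.0 Mg Hg/yr; τ = 10400 / 2300.0 = 4.522 yr.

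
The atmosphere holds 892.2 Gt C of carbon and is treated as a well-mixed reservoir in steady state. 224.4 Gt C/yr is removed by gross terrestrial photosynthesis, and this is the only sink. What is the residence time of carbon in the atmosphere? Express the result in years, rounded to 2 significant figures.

4.0 yr

τ = M / F = 892.2 / 224.4 = 3.976 yr.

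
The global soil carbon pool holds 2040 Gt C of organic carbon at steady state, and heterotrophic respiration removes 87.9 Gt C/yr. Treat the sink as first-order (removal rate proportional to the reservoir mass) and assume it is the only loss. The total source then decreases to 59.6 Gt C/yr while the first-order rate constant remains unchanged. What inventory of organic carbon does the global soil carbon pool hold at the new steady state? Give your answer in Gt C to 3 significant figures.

Rate constant k = F/M = 87.9 / 2040 = 0.04309 yr⁻¹.
At the new steady state, source = k·M_new ⇒ M_new = 59.6 / 0.04309 = 1383 Gt C.
(Equivalently M_new = M × F_new/F_old = 2040 × 59.6/87.9.)

1380 Gt C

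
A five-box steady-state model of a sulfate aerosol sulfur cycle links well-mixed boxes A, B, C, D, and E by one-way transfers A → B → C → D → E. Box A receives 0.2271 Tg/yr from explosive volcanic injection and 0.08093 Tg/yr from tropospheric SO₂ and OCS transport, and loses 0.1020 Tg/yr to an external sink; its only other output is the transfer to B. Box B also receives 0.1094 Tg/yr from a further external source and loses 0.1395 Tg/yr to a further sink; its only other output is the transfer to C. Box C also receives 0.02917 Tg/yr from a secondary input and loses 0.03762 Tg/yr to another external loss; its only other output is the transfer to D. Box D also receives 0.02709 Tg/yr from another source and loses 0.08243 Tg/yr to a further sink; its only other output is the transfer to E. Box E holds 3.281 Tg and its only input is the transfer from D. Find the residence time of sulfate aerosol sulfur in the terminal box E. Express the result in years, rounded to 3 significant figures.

29.3 yr

Box A: F(A→B) = (0.2271 + 0.08093) − 0.1020 = 0.20603 Tg/yr.
Box B: F(B→C) = (0.20603 + 0.1094) − 0.1395 = 0.17593 Tg/yr.
Box C: F(C→D) = (0.17593 + 0.02917) − 0.03762 = 0.16748 Tg/yr.
Box D: F(D→E) = (0.16748 + 0.02709) − 0.08243 = 0.11214 Tg/yr.
Box E throughput = its input = 0.11214 Tg/yr; τ = 3.281 / 0.11214 = 29.26 yr.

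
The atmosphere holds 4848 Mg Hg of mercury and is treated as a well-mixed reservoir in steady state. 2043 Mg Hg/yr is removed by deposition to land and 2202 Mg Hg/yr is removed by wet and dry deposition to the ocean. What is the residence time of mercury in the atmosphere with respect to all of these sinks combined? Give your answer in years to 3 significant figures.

Total removal flux = 2043 + 2202 = 4245.0 Mg Hg/yr.
τ = M / ΣF_out = 4848 / 4245.0 = 1.142 yr.

1.14 yr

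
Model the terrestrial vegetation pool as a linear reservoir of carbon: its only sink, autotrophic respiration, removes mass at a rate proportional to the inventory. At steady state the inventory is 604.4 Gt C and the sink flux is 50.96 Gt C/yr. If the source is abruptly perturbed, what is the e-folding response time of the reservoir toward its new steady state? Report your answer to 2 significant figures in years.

For a linear reservoir the response time equals the residence time τ = M/F.
τ = 604.4 / 50.96 = 11.86 yr.

12 yr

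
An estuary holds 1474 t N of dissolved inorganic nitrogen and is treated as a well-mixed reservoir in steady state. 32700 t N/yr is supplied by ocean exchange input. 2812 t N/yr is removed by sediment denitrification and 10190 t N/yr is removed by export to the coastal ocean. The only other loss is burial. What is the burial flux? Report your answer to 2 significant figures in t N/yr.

20000 t N/yr

At steady state ΣF_in = ΣF_out.
ΣF_in = 32700 t N/yr.
Burial flux = ΣF_in − (2812 + 10190) = 32700 − 13000 = 19700 t N/yr.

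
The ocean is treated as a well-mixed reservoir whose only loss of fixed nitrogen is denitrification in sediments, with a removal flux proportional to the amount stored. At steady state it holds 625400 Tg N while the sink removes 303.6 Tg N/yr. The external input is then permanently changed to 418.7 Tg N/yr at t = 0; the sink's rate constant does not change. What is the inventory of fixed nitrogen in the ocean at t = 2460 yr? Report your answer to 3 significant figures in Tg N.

791000 Tg N

Residence time τ = M₀/F₀ = 2060 yr. The eventual steady state is M_∞ = M₀·(F₁/F₀) = 625400 × 418.7/303.6 = 862500 Tg N.
The anomaly ΔM(t) = M(t) − M_∞ decays as ΔM₀·e^(−t/τ) with ΔM₀ = 625400 − 862500 = −237100 Tg N.
At t = 2460 yr, e^(−t/τ) = e^(−1.194) = 0.3029, so ΔM = −71830 Tg N and M = 862500 − 71830 = 790670 Tg N.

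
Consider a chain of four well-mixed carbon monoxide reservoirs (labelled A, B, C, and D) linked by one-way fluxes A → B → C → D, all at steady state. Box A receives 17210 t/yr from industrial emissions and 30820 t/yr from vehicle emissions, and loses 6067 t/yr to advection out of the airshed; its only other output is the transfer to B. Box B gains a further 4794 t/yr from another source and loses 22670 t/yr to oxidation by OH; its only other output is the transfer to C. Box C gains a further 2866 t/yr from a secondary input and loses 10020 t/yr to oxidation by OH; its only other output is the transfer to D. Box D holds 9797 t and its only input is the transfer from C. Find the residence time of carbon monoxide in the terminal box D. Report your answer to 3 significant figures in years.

Box A: F(A→B) = (17210 + 30820) − 6067 = 41963 t/yr.
Box B: F(B→C) = (41963 + 4794) − 22670 = 24087 t/yr.
Box C: F(C→D) = (24087 + 2866) − 10020 = 16933 t/yr.
Box D throughput = its input = 16933 t/yr; τ = 9797 / 16933 = 0.5786 yr.

0.579 yr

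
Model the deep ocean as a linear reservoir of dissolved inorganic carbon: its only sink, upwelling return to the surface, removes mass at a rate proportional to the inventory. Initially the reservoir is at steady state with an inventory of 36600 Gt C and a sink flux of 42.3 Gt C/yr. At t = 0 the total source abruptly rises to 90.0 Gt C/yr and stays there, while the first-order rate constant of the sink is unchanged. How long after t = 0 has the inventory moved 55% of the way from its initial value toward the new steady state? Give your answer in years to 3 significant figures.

691 yr

τ = M₀/F₀ = 36600/42.3 = 865.2 yr.
The remaining gap fraction is e^(−t/τ); 55% covered ⇒ e^(−t/τ) = 0.450.
t = −τ ln(0.450) = 865.2 × 0.7985 = 690.9 yr.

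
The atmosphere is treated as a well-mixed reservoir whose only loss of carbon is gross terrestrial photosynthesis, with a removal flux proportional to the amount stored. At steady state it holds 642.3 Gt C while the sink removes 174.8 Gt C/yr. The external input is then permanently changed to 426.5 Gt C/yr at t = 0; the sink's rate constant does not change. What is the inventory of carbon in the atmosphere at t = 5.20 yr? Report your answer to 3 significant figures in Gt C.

1340 Gt C

Residence time τ = M₀/F₀ = 3.674 yr. The eventual steady state is M_∞ = M₀·(F₁/F₀) = 642.3 × 426.5/174.8 = 1567.2 Gt C.
The anomaly ΔM(t) = M(t) − M_∞ decays as ΔM₀·e^(−t/τ) with ΔM₀ = 642.3 − 1567.2 = −924.9 Gt C.
At t = 5.20 yr, e^(−t/τ) = e^(−1.415) = 0.2429, so ΔM = −224.6 Gt C and M = 1567.2 − 224.6 = 1342.5 Gt C.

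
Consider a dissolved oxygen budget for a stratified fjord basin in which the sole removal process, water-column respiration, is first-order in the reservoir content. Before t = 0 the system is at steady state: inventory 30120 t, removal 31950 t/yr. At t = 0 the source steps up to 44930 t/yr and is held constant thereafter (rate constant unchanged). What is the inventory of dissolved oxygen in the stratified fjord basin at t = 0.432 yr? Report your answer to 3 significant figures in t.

Residence time τ = M₀/F₀ = 0.9427 yr. The eventual steady state is M_∞ = M₀·(F₁/F₀) = 30120 × 44930/31950 = 42357 t.
The anomaly ΔM(t) = M(t) − M_∞ decays as ΔM₀·e^(−t/τ) with ΔM₀ = 30120 − 42357 = −12240 t.
At t = 0.432 yr, e^(−t/τ) = e^(−0.4582) = 0.6324, so ΔM = −7738 t and M = 42357 − 7738 = 34618 t.

34600 t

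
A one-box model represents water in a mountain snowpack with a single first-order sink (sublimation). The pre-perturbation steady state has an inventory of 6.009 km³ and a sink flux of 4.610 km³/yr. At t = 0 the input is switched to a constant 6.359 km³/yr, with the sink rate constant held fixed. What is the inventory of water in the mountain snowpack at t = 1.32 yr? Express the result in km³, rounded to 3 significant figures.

Residence time τ = M₀/F₀ = 1.303 yr. The eventual steady state is M_∞ = M₀·(F₁/F₀) = 6.009 × 6.359/4.610 = 8.2888 km³.
The anomaly ΔM(t) = M(t) − M_∞ decays as ΔM₀·e^(−t/τ) with ΔM₀ = 6.009 − 8.2888 = −2.280 km³.
At t = 1.32 yr, e^(−t/τ) = e^(−1.013) = 0.3632, so ΔM = −0.8281 km³ and M = 8.2888 − 0.8281 = 7.4607 km³.

7.46 km³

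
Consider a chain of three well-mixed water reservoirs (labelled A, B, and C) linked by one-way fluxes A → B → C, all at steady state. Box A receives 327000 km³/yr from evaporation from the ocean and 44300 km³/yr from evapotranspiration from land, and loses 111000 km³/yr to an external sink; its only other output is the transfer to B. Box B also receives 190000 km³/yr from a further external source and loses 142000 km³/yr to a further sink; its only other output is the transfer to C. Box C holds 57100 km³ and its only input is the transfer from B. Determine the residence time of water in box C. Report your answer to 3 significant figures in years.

0.185 yr

Box A: F(A→B) = (327000 + 44300) − 111000 = 260300 km³/yr.
Box B: F(B→C) = (260300 + 190000) − 142000 = 308300 km³/yr.
Box C throughput = its input = 308300 km³/yr; τ = 57100 / 308300 = 0.1852 yr.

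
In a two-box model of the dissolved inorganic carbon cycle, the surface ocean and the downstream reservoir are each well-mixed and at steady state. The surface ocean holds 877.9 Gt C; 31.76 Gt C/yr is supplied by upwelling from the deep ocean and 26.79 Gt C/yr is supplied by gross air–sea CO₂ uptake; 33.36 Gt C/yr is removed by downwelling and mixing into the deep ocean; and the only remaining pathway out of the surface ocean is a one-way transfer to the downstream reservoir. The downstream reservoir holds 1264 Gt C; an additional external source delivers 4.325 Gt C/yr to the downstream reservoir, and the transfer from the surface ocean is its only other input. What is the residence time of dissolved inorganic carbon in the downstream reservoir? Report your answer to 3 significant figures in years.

Balance the surface ocean: ΣF_in = 31.76 + 26.79 = 58.550 Gt C/yr.
Transfer to the downstream reservoir = ΣF_in − (33.36) = 25.190 Gt C/yr.
Total input to the downstream reservoir = 25.190 + 4.325 = 29.515 Gt C/yr; at steady state this equals its total output.
τ = M / F = 1264 / 29.515 = 42.83 yr.

42.8 yr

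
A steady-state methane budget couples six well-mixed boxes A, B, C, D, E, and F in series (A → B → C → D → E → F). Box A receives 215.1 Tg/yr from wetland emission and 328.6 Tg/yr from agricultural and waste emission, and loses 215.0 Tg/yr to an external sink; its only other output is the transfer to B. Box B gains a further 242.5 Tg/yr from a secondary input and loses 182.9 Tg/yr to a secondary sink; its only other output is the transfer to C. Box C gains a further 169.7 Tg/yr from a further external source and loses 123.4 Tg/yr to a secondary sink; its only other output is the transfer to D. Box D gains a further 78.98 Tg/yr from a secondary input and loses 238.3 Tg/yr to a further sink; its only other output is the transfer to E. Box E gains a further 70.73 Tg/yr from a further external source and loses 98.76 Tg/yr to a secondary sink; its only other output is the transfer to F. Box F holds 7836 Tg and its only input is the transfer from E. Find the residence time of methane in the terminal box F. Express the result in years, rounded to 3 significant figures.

31.7 yr

Box A: F(A→B) = (215.1 + 328.6) − 215.0 = 328.70 Tg/yr.
Box B: F(B→C) = (328.70 + 242.5) − 182.9 = 388.30 Tg/yr.
Box C: F(C→D) = (388.30 + 169.7) − 123.4 = 434.60 Tg/yr.
Box D: F(D→E) = (434.60 + 78.98) − 238.3 = 275.28 Tg/yr.
Box E: F(E→F) = (275.28 + 70.73) − 98.76 = 247.25 Tg/yr.
Box F throughput = its input = 247.25 Tg/yr; τ = 7836 / 247.25 = 31.69 yr.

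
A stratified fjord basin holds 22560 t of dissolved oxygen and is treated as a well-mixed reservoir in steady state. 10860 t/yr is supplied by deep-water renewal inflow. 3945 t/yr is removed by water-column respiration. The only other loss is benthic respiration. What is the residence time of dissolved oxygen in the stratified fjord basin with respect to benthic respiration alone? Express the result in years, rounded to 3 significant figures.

3.26 yr

At steady state ΣF_in = ΣF_out.
ΣF_in = 10860 t/yr.
Benthic respiration flux = ΣF_in − (3945) = 10860 − 3945 = 6915 t/yr.
τ = M / F = 22560 / 6915 = 3.262 yr.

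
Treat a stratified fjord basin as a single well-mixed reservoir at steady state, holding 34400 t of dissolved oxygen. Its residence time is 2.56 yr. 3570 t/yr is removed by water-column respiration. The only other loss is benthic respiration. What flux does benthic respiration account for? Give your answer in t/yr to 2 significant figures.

Total removal F = M/τ = 34400 / 2.56 = 13440 t/yr.
Benthic respiration = F − (3570) = 13440 − 3570 = 9868 t/yr.

9900 t/yr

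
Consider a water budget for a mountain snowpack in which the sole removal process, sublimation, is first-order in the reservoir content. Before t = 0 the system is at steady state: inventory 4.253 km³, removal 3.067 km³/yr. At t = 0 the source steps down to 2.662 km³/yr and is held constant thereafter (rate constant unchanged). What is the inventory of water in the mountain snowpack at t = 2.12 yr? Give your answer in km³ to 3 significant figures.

3.81 km³

The sink rate constant is k = F₀/M₀ = 3.067/4.253 = 0.7211 yr⁻¹.
Solving dM/dt = F₁ − kM with M(0) = M₀ gives M(t) = F₁/k + (M₀ − F₁/k)·e^(−kt).
F₁/k = 2.662/0.7211 = 3.6914 km³; kt = 0.7211 × 2.12 = 1.529, e^(−kt) = 0.2168.
M(2.12) = 3.6914 + (4.253 − 3.6914) × 0.2168 = 3.6914 + 0.1218 = 3.8131 km³.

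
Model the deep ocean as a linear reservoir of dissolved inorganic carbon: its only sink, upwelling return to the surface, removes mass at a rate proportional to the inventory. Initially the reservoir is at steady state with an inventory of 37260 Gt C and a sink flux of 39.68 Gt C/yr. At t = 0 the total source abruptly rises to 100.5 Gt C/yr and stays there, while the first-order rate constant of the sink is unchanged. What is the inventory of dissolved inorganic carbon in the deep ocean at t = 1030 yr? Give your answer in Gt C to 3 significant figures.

75300 Gt C

Residence time τ = M₀/F₀ = 939.0 yr. The eventual steady state is M_∞ = M₀·(F₁/F₀) = 37260 × 100.5/39.68 = 94371 Gt C.
The anomaly ΔM(t) = M(t) − M_∞ decays as ΔM₀·e^(−t/τ) with ΔM₀ = 37260 − 94371 = −57110 Gt C.
At t = 1030 yr, e^(−t/τ) = e^(−1.097) = 0.3339, so ΔM = −19070 Gt C and M = 94371 − 19070 = 75301 Gt C.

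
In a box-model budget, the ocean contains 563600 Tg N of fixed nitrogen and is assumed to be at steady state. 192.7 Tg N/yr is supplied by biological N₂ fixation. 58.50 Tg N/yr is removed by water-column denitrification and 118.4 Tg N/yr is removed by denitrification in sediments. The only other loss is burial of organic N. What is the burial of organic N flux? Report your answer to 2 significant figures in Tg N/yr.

At steady state ΣF_in = ΣF_out.
ΣF_in = 192.70 Tg N/yr.
Burial of organic N flux = ΣF_in − (58.50 + 118.4) = 192.70 − 176.9 = 15.80 Tg N/yr.

16 Tg N/yr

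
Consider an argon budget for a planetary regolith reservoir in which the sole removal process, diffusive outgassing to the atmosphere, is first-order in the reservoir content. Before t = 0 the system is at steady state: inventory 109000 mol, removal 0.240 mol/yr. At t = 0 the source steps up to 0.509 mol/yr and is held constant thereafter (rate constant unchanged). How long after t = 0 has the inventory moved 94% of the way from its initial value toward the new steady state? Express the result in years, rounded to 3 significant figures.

1.28×10^6 yr

τ = M₀/F₀ = 109000/0.240 = 454200 yr.
The remaining gap fraction is e^(−t/τ); 94% covered ⇒ e^(−t/τ) = 0.0600.
t = −τ ln(0.0600) = 454200 × 2.813 = 1.278×10^6 yr.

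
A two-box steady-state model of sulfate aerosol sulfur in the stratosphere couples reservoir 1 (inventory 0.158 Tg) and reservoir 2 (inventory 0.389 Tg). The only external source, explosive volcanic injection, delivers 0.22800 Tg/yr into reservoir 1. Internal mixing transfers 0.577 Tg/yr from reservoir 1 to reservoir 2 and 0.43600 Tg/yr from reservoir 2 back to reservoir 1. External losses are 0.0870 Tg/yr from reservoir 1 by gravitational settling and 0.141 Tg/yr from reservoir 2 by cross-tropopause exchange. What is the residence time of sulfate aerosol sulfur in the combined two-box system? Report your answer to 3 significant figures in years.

Residence time in the combined system uses the total inventory and the total *external* removal — internal exchanges between the two boxes cancel.
M_total = 0.158 + 0.389 = 0.54700 Tg.
ΣF_external_out = 0.0870 + 0.141 = 0.22800 Tg/yr.
τ = M_total / ΣF_ext = 0.54700 / 0.22800 = 2.399 yr.

2.40 yr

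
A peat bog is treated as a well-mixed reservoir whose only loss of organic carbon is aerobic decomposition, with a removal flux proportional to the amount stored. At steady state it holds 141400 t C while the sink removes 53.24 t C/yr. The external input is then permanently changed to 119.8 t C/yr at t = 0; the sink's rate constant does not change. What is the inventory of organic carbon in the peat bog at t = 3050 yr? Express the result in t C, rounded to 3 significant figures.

262000 t C

Residence time τ = M₀/F₀ = 2656 yr. The eventual steady state is M_∞ = M₀·(F₁/F₀) = 141400 × 119.8/53.24 = 318180 t C.
The anomaly ΔM(t) = M(t) − M_∞ decays as ΔM₀·e^(−t/τ) with ΔM₀ = 141400 − 318180 = −176800 t C.
At t = 3050 yr, e^(−t/τ) = e^(−1.148) = 0.3171, so ΔM = −56060 t C and M = 318180 − 56060 = 262110 t C.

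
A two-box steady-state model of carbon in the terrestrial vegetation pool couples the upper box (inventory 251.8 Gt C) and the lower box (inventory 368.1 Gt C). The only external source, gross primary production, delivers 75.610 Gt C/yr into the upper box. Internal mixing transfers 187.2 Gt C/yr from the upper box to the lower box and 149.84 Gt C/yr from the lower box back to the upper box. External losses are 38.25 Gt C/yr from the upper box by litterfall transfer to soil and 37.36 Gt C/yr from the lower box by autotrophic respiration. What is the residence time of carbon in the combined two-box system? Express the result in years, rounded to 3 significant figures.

Residence time in the combined system uses the total inventory and the total *external* removal — internal exchanges between the two boxes cancel.
M_total = 251.8 + 368.1 = 619.90 Gt C.
ΣF_external_out = 38.25 + 37.36 = 75.610 Gt C/yr.
τ = M_total / ΣF_ext = 619.90 / 75.610 = 8.199 yr.

8.20 yr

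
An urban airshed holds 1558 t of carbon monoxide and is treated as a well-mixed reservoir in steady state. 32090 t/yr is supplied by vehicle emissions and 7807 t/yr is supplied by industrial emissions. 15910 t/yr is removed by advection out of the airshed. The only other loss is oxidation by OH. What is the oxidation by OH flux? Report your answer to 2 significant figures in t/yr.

At steady state ΣF_in = ΣF_out.
ΣF_in = 32090 + 7807 = 39897 t/yr.
Oxidation by OH flux = ΣF_in − (15910) = 39897 − 15910 = 23990 t/yr.

24000 t/yr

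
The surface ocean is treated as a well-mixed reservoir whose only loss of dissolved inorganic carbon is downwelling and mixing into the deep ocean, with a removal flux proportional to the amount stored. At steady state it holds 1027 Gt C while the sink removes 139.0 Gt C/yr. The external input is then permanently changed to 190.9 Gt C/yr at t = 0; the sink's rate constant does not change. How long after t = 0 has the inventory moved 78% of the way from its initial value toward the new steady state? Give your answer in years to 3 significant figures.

11.2 yr

τ = M₀/F₀ = 1027/139.0 = 7.388 yr.
The remaining gap fraction is e^(−t/τ); 78% covered ⇒ e^(−t/τ) = 0.220.
t = −τ ln(0.220) = 7.388 × 1.514 = 11.19 yr.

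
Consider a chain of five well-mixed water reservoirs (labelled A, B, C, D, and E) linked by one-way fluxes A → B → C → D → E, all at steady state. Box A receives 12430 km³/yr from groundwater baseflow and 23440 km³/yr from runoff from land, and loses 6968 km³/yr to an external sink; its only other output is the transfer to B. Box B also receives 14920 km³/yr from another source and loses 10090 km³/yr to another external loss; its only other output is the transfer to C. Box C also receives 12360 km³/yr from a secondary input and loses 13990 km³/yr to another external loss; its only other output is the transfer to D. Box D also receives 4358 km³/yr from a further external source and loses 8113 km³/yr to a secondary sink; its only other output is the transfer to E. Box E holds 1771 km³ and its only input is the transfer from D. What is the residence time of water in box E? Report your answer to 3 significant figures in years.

Box A: F(A→B) = (12430 + 23440) − 6968 = 28902 km³/yr.
Box B: F(B→C) = (28902 + 14920) − 10090 = 33732 km³/yr.
Box C: F(C→D) = (33732 + 12360) − 13990 = 32102 km³/yr.
Box D: F(D→E) = (32102 + 4358) − 8113 = 28347 km³/yr.
Box E throughput = its input = 28347 km³/yr; τ = 1771 / 28347 = 0.06248 yr.

0.0625 yr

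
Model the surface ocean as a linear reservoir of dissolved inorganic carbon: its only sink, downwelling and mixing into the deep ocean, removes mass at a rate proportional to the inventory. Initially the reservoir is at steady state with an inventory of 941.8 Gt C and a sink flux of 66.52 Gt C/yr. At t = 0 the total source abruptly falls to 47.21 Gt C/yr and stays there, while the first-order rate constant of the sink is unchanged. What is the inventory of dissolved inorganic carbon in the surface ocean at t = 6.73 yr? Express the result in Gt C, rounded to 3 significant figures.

838 Gt C

τ = M₀/F₀ = 941.8/66.52 = 14.16 yr; rate constant k = 1/τ.
New steady state M_∞ = F₁/k = F₁·τ = 47.21 × 14.16 = 668.41 Gt C.
M(t) = M_∞ + (M₀ − M_∞)·e^(−t/τ); t/τ = 6.73/14.16 = 0.4753, so e^(−t/τ) = 0.6217.
M(t) = 668.41 + 273.4 × 0.6217 = 838.37 Gt C.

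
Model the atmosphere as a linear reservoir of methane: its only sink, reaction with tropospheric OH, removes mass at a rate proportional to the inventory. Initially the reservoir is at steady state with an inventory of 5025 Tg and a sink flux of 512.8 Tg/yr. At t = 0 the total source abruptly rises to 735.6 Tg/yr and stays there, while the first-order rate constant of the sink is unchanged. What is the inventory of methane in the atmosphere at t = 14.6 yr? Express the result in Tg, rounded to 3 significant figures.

6720 Tg

τ = M₀/F₀ = 5025/512.8 = 9.799 yr; rate constant k = 1/τ.
New steady state M_∞ = F₁/k = F₁·τ = 735.6 × 9.799 = 7208.2 Tg.
M(t) = M_∞ + (M₀ − M_∞)·e^(−t/τ); t/τ = 14.6/9.799 = 1.490, so e^(−t/τ) = 0.2254.
M(t) = 7208.2 − 2183 × 0.2254 = 6716.2 Tg.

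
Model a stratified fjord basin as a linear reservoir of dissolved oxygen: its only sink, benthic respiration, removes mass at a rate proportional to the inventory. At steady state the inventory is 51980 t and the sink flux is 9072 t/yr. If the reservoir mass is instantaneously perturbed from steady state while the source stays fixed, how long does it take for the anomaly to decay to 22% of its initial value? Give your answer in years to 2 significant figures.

8.7 yr

For a linear reservoir the anomaly decays as exp(−t/τ) with τ = M/F = 51980/9072 = 5.730 yr.
exp(−t/τ) = 0.22 ⇒ t = −τ ln(0.22) = 5.730 × 1.514 = 8.676 yr.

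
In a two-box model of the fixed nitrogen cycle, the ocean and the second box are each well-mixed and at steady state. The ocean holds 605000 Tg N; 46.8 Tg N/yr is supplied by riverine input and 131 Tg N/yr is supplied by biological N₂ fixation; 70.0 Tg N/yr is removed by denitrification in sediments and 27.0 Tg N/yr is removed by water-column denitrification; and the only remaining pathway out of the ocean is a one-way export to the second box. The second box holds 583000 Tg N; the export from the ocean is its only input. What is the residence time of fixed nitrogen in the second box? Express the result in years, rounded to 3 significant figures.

Balance the ocean: ΣF_in = 46.8 + 131 = 177.80 Tg N/yr.
Export to the second box = ΣF_in − (70.0 + 27.0) = 80.800 Tg N/yr.
At steady state the output of the second box equals its input, 80.800 Tg N/yr.
τ = M / F = 583000 / 80.800 = 7215 yr.

7220 yr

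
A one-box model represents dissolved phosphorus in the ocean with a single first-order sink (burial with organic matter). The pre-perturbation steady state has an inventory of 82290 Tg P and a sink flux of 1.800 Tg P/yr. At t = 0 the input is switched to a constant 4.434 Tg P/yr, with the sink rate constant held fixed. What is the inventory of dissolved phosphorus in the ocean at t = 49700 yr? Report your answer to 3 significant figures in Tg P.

162000 Tg P

The sink rate constant is k = F₀/M₀ = 1.800/82290 = 2.187×10^-5 yr⁻¹.
Solving dM/dt = F₁ − kM with M(0) = M₀ gives M(t) = F₁/k + (M₀ − F₁/k)·e^(−kt).
F₁/k = 4.434/2.187×10^-5 = 202710 Tg P; kt = 2.187×10^-5 × 49700 = 1.087, e^(−kt) = 0.3372.
M(49700) = 202710 + (82290 − 202710) × 0.3372 = 202710 − 40600 = 162100 Tg P.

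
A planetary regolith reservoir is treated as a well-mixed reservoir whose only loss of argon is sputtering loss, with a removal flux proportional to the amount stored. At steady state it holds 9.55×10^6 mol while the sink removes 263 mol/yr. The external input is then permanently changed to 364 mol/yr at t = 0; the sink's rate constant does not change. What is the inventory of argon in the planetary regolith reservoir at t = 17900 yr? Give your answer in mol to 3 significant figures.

1.10×10^7 mol

Residence time τ = M₀/F₀ = 36310 yr. The eventual steady state is M_∞ = M₀·(F₁/F₀) = 9.55×10^6 × 364/263 = 1.3217×10^7 mol.
The anomaly ΔM(t) = M(t) − M_∞ decays as ΔM₀·e^(−t/τ) with ΔM₀ = 9.55×10^6 − 1.3217×10^7 = −3.667×10^6 mol.
At t = 17900 yr, e^(−t/τ) = e^(−0.4930) = 0.6108, so ΔM = −2.240×10^6 mol and M = 1.3217×10^7 − 2.240×10^6 = 1.0977×10^7 mol.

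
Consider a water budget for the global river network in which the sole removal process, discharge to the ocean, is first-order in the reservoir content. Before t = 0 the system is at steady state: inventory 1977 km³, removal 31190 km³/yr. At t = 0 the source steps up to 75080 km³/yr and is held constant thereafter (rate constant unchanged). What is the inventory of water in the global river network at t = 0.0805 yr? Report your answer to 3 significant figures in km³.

3980 km³

τ = M₀/F₀ = 1977/31190 = 0.06339 yr; rate constant k = 1/τ.
New steady state M_∞ = F₁/k = F₁·τ = 75080 × 0.06339 = 4759.0 km³.
M(t) = M_∞ + (M₀ − M_∞)·e^(−t/τ); t/τ = 0.0805/0.06339 = 1.270, so e^(−t/τ) = 0.2808.
M(t) = 4759.0 − 2782 × 0.2808 = 3977.7 km³.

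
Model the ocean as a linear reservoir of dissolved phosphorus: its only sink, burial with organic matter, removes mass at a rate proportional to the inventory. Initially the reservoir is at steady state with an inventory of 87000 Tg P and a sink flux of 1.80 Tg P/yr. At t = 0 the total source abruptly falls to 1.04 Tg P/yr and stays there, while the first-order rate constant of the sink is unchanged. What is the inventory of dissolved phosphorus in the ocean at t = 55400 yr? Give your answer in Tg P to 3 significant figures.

τ = M₀/F₀ = 87000/1.80 = 48330 yr; rate constant k = 1/τ.
New steady state M_∞ = F₁/k = F₁·τ = 1.04 × 48330 = 50267 Tg P.
M(t) = M_∞ + (M₀ − M_∞)·e^(−t/τ); t/τ = 55400/48330 = 1.146, so e^(−t/τ) = 0.3178.
M(t) = 50267 + 36730 × 0.3178 = 61942 Tg P.

61900 Tg P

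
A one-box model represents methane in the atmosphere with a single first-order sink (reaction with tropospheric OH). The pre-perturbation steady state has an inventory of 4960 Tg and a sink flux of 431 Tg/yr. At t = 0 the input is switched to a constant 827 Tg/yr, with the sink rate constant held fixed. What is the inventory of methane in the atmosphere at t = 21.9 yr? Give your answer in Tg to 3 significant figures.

Residence time τ = M₀/F₀ = 11.51 yr. The eventual steady state is M_∞ = M₀·(F₁/F₀) = 4960 × 827/431 = 9517.2 Tg.
The anomaly ΔM(t) = M(t) − M_∞ decays as ΔM₀·e^(−t/τ) with ΔM₀ = 4960 − 9517.2 = −4557 Tg.
At t = 21.9 yr, e^(−t/τ) = e^(−1.903) = 0.1491, so ΔM = −679.6 Tg and M = 9517.2 − 679.6 = 8837.6 Tg.

8840 Tg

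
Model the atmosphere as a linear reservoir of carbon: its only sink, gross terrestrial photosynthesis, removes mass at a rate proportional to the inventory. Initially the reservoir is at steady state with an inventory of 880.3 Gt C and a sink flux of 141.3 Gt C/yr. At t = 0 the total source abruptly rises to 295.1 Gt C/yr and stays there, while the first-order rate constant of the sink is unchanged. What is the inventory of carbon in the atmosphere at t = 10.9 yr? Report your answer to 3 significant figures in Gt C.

τ = M₀/F₀ = 880.3/141.3 = 6.230 yr; rate constant k = 1/τ.
New steady state M_∞ = F₁/k = F₁·τ = 295.1 × 6.230 = 1838.5 Gt C.
M(t) = M_∞ + (M₀ − M_∞)·e^(−t/τ); t/τ = 10.9/6.230 = 1.750, so e^(−t/τ) = 0.1738.
M(t) = 1838.5 − 958.2 × 0.1738 = 1671.9 Gt C.

1670 Gt C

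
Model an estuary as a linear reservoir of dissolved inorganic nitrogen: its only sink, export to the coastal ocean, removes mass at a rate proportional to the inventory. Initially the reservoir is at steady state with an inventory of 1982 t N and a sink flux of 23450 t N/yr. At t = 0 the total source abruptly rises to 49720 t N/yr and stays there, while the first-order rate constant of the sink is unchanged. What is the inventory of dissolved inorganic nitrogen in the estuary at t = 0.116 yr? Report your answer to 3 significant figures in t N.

3640 t N

Residence time τ = M₀/F₀ = 0.08452 yr. The eventual steady state is M_∞ = M₀·(F₁/F₀) = 1982 × 49720/23450 = 4202.3 t N.
The anomaly ΔM(t) = M(t) − M_∞ decays as ΔM₀·e^(−t/τ) with ΔM₀ = 1982 − 4202.3 = −2220 t N.
At t = 0.116 yr, e^(−t/τ) = e^(−1.372) = 0.2535, so ΔM = −562.8 t N and M = 4202.3 − 562.8 = 3639.5 t N.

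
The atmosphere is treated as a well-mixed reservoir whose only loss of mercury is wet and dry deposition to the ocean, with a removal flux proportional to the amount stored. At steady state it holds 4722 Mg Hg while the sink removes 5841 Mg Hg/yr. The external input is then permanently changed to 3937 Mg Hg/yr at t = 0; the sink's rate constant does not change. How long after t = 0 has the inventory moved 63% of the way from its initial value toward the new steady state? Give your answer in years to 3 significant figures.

0.804 yr

τ = M₀/F₀ = 4722/5841 = 0.8084 yr.
The remaining gap fraction is e^(−t/τ); 63% covered ⇒ e^(−t/τ) = 0.370.
t = −τ ln(0.370) = 0.8084 × 0.9943 = 0.8038 yr.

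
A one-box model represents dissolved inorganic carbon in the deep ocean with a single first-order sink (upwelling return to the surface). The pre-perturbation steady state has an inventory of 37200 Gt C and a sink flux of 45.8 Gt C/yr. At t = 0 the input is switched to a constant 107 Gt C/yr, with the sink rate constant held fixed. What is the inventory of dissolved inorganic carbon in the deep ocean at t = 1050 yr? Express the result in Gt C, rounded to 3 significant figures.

73300 Gt C

τ = M₀/F₀ = 37200/45.8 = 812.2 yr; rate constant k = 1/τ.
New steady state M_∞ = F₁/k = F₁·τ = 107 × 812.2 = 86908 Gt C.
M(t) = M_∞ + (M₀ − M_∞)·e^(−t/τ); t/τ = 1050/812.2 = 1.293, so e^(−t/τ) = 0.2745.
M(t) = 86908 − 49710 × 0.2745 = 73263 Gt C.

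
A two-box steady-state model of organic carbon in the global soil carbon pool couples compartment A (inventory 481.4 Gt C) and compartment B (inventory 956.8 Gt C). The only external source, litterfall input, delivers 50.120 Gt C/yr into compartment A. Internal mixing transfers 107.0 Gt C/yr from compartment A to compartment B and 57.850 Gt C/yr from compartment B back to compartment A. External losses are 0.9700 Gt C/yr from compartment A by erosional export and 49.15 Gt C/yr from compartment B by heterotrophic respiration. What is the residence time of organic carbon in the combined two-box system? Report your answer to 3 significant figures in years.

28.7 yr

Residence time in the combined system uses the total inventory and the total *external* removal — internal exchanges between the two boxes cancel.
M_total = 481.4 + 956.8 = 1438.2 Gt C.
ΣF_external_out = 0.9700 + 49.15 = 50.120 Gt C/yr.
τ = M_total / ΣF_ext = 1438.2 / 50.120 = 28.70 yr.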